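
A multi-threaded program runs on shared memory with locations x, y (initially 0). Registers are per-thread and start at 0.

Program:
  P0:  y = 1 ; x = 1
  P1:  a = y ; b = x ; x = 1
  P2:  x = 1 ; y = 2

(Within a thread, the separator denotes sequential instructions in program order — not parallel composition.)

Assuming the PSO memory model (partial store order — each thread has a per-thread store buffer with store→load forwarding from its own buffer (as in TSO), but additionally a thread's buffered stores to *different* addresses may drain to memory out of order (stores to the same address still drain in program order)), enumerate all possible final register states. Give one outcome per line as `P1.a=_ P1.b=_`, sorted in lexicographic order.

P1.a=0 P1.b=0
P1.a=0 P1.b=1
P1.a=1 P1.b=0
P1.a=1 P1.b=1
P1.a=2 P1.b=0
P1.a=2 P1.b=1

outcome vector order: (P1.a,P1.b)
|PSO outcomes| = 6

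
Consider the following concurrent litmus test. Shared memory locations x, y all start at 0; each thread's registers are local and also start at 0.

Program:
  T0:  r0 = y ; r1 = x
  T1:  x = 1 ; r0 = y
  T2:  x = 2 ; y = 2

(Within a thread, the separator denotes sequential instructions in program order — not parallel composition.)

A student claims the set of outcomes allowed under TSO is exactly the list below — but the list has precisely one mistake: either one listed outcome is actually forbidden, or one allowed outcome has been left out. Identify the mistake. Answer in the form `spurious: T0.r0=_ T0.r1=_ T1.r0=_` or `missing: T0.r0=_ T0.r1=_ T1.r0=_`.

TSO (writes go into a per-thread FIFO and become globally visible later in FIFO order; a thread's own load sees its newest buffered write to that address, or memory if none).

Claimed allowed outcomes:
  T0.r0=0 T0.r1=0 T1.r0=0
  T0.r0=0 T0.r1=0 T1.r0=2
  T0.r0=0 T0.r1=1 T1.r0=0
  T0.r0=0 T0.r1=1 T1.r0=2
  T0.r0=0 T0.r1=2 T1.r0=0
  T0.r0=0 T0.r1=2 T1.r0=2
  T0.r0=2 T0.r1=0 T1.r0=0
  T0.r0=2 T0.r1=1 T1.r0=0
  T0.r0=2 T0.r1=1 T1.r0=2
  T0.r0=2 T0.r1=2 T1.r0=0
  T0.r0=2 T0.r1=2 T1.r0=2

spurious: T0.r0=2 T0.r1=0 T1.r0=0

outcome vector order: (T0.r0,T0.r1,T1.r0)
[TSO] allowed = {(0,0,0); (0,0,2); (0,1,0); (0,1,2); (0,2,0); (0,2,2); (2,1,0); (2,1,2); (2,2,0); (2,2,2)}
claimed∖TSO = {(2,0,0)}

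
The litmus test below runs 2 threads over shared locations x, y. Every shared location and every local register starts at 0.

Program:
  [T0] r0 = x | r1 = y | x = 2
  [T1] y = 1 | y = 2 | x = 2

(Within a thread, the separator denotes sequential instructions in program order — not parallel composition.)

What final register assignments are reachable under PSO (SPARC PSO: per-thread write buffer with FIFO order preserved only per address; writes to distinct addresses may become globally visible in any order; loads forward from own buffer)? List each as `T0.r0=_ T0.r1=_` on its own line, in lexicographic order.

outcome vector order: (T0.r0,T0.r1)
|PSO outcomes| = 6

T0.r0=0 T0.r1=0
T0.r0=0 T0.r1=1
T0.r0=0 T0.r1=2
T0.r0=2 T0.r1=0
T0.r0=2 T0.r1=1
T0.r0=2 T0.r1=2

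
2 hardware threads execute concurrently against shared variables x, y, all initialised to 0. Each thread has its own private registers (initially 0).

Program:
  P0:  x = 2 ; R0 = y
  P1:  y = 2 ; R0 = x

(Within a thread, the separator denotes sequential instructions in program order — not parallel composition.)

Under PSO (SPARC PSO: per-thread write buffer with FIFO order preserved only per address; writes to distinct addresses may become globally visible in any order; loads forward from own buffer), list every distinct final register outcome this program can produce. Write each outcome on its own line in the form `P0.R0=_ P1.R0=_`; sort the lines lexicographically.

outcome vector order: (P0.R0,P1.R0)
|PSO outcomes| = 4

P0.R0=0 P1.R0=0
P0.R0=0 P1.R0=2
P0.R0=2 P1.R0=0
P0.R0=2 P1.R0=2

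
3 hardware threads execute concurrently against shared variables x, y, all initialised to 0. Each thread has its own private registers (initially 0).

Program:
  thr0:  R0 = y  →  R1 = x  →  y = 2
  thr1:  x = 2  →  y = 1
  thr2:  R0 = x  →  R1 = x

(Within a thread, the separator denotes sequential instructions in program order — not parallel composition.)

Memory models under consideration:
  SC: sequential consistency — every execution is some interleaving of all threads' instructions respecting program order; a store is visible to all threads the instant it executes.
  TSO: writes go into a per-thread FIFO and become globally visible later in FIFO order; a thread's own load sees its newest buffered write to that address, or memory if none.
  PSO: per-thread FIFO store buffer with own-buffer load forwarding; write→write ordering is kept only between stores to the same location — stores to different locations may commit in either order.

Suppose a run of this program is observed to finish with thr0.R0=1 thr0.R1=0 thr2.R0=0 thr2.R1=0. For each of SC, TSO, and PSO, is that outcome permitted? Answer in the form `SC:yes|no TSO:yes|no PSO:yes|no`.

outcome vector order: (thr0.R0,thr0.R1,thr2.R0,thr2.R1)
SC (9): 0000; 0002; 0022; 0200; 0202; 0222; 1200; 1202; 1222
TSO (9): 0000; 0002; 0022; 0200; 0202; 0222; 1200; 1202; 1222
PSO (12): 0000; 0002; 0022; 0200; 0202; 0222; 1000; 1002; 1022; 1200; 1202; 1222
target 1000 ∈ {PSO}

SC:no TSO:no PSO:yes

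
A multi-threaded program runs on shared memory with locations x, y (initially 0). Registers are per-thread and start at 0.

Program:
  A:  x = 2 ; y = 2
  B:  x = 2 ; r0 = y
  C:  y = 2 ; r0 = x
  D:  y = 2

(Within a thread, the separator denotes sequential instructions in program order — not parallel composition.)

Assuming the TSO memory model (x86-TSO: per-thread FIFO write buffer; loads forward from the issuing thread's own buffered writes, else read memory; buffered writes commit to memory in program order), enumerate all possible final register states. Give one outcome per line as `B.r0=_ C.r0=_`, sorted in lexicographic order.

B.r0=0 C.r0=0
B.r0=0 C.r0=2
B.r0=2 C.r0=0
B.r0=2 C.r0=2

outcome vector order: (B.r0,C.r0)
|TSO outcomes| = 4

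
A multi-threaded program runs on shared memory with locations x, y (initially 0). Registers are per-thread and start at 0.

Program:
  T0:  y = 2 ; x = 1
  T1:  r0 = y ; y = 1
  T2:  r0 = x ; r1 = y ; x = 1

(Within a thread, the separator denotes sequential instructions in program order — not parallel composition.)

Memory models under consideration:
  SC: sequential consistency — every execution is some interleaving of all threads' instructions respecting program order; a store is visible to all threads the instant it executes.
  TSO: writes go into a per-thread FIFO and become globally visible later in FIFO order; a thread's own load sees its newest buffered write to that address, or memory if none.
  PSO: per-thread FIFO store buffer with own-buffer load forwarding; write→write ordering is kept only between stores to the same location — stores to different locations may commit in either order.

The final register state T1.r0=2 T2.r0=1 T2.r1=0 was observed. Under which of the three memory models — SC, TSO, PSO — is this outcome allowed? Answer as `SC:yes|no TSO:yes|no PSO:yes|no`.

SC:no TSO:no PSO:yes

outcome vector order: (T1.r0,T2.r0,T2.r1)
SC: 10 outcomes — {<0 0 0>; <0 0 1>; <0 0 2>; <0 1 1>; <0 1 2>; <2 0 0>; <2 0 1>; <2 0 2>; <2 1 1>; <2 1 2>}
TSO: 10 outcomes — {<0 0 0>; <0 0 1>; <0 0 2>; <0 1 1>; <0 1 2>; <2 0 0>; <2 0 1>; <2 0 2>; <2 1 1>; <2 1 2>}
PSO: 12 outcomes — {<0 0 0>; <0 0 1>; <0 0 2>; <0 1 0>; <0 1 1>; <0 1 2>; <2 0 0>; <2 0 1>; <2 0 2>; <2 1 0>; <2 1 1>; <2 1 2>}
target <2 1 0> ∈ {PSO}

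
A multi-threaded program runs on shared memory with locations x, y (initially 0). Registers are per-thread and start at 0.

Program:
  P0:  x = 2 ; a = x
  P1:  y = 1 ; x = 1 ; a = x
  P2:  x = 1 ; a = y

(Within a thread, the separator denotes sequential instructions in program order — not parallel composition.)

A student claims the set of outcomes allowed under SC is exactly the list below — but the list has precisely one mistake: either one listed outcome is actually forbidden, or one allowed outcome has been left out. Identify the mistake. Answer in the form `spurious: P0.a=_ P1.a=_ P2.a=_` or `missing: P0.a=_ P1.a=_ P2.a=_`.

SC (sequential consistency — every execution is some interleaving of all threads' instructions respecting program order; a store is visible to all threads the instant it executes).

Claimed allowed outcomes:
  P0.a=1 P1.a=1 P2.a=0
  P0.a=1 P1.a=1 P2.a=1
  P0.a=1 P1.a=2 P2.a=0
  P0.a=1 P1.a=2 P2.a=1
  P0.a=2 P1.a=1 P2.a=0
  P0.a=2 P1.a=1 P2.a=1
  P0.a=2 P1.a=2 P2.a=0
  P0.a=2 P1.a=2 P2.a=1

spurious: P0.a=1 P1.a=2 P2.a=0

outcome vector order: (P0.a,P1.a,P2.a)
SC (7): 110 111 121 210 211 220 221
claimed∖SC = {120}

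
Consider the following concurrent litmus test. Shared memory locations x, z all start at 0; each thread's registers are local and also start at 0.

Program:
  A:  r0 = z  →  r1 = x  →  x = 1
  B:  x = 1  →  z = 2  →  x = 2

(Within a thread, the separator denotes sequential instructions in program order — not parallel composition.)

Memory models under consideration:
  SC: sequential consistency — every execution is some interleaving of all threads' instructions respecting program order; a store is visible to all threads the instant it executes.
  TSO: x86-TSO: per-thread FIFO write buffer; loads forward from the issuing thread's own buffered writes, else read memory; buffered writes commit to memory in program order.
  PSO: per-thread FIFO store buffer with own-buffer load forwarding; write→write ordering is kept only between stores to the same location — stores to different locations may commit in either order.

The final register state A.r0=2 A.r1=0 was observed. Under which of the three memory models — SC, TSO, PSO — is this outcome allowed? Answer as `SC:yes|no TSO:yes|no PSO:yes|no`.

SC:no TSO:no PSO:yes

outcome vector order: (A.r0,A.r1)
under SC → <0 0> <0 1> <0 2> <2 1> <2 2>
under TSO → <0 0> <0 1> <0 2> <2 1> <2 2>
under PSO → <0 0> <0 1> <0 2> <2 0> <2 1> <2 2>
target <2 0> ∈ {PSO}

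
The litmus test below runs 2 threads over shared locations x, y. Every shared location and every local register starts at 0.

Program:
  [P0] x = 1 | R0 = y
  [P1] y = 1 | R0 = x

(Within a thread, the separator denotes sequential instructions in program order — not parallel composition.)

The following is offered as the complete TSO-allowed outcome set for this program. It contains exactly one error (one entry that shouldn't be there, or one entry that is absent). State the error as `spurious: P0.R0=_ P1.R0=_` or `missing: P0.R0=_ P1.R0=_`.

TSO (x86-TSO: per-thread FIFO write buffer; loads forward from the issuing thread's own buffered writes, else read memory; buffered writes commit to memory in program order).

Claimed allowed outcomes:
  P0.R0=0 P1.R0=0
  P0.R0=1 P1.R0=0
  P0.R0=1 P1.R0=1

outcome vector order: (P0.R0,P1.R0)
TSO: 4 outcomes — {(0,0) (0,1) (1,0) (1,1)}
TSO∖claimed = {(0,1)}

missing: P0.R0=0 P1.R0=1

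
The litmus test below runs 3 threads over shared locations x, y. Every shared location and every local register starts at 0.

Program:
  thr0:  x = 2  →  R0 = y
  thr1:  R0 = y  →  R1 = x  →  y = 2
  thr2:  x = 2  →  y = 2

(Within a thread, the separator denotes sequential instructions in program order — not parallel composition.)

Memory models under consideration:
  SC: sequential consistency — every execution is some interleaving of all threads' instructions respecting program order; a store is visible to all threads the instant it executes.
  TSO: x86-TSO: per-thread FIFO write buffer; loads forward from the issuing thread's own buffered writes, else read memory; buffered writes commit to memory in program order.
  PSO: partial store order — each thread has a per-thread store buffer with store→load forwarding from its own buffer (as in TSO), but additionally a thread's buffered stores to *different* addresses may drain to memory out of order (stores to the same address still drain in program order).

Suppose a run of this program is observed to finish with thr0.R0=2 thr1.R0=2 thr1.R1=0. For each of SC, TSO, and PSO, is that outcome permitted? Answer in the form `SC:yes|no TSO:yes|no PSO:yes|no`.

SC:no TSO:no PSO:yes

outcome vector order: (thr0.R0,thr1.R0,thr1.R1)
under SC → <0 0 0>, <0 0 2>, <0 2 2>, <2 0 0>, <2 0 2>, <2 2 2>
under TSO → <0 0 0>, <0 0 2>, <0 2 2>, <2 0 0>, <2 0 2>, <2 2 2>
under PSO → <0 0 0>, <0 0 2>, <0 2 0>, <0 2 2>, <2 0 0>, <2 0 2>, <2 2 0>, <2 2 2>
target <2 2 0> ∈ {PSO}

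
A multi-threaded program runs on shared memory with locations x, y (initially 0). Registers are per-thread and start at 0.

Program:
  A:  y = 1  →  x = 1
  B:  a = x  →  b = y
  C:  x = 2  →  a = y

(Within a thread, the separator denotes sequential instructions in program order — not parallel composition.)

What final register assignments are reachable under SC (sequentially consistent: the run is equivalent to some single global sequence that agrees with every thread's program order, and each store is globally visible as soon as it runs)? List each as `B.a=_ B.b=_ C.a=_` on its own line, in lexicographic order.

B.a=0 B.b=0 C.a=0
B.a=0 B.b=0 C.a=1
B.a=0 B.b=1 C.a=0
B.a=0 B.b=1 C.a=1
B.a=1 B.b=1 C.a=0
B.a=1 B.b=1 C.a=1
B.a=2 B.b=0 C.a=0
B.a=2 B.b=0 C.a=1
B.a=2 B.b=1 C.a=0
B.a=2 B.b=1 C.a=1

outcome vector order: (B.a,B.b,C.a)
|SC outcomes| = 10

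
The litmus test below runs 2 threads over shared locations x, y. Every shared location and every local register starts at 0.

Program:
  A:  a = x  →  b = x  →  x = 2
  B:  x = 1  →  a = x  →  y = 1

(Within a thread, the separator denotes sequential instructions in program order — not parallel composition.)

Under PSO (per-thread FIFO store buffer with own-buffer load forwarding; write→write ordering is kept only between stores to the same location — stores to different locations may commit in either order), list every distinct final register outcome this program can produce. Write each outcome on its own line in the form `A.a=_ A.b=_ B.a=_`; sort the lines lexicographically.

A.a=0 A.b=0 B.a=1
A.a=0 A.b=0 B.a=2
A.a=0 A.b=1 B.a=1
A.a=0 A.b=1 B.a=2
A.a=1 A.b=1 B.a=1
A.a=1 A.b=1 B.a=2

outcome vector order: (A.a,A.b,B.a)
|PSO outcomes| = 6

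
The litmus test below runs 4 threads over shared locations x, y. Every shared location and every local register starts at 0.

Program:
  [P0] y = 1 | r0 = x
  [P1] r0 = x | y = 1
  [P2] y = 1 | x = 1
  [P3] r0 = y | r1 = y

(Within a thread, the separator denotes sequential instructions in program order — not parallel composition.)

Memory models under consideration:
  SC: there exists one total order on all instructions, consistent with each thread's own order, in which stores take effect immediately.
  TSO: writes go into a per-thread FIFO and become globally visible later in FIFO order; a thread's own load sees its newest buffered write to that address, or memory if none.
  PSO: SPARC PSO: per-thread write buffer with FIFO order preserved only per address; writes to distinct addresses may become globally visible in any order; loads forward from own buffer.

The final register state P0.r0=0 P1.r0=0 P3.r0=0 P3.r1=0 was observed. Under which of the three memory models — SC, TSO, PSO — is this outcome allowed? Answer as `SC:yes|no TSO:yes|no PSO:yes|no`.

outcome vector order: (P0.r0,P1.r0,P3.r0,P3.r1)
SC (12): 0/0/0/0 0/0/0/1 0/0/1/1 0/1/0/0 0/1/0/1 0/1/1/1 1/0/0/0 1/0/0/1 1/0/1/1 1/1/0/0 1/1/0/1 1/1/1/1
TSO (12): 0/0/0/0 0/0/0/1 0/0/1/1 0/1/0/0 0/1/0/1 0/1/1/1 1/0/0/0 1/0/0/1 1/0/1/1 1/1/0/0 1/1/0/1 1/1/1/1
PSO (12): 0/0/0/0 0/0/0/1 0/0/1/1 0/1/0/0 0/1/0/1 0/1/1/1 1/0/0/0 1/0/0/1 1/0/1/1 1/1/0/0 1/1/0/1 1/1/1/1
target 0/0/0/0 ∈ {SC,TSO,PSO}

SC:yes TSO:yes PSO:yes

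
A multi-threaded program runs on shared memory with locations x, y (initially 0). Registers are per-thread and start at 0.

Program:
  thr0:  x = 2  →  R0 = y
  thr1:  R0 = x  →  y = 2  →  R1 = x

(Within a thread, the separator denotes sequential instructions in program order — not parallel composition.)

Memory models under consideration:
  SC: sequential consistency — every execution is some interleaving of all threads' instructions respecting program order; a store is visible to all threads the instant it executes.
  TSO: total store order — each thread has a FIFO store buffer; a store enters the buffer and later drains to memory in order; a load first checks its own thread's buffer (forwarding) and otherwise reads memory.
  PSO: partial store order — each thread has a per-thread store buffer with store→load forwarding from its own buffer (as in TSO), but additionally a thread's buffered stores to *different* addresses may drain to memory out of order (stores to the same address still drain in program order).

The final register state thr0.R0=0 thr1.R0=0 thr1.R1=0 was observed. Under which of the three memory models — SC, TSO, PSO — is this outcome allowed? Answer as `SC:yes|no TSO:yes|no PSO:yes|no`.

outcome vector order: (thr0.R0,thr1.R0,thr1.R1)
SC: 5 outcomes — {002, 022, 200, 202, 222}
TSO: 6 outcomes — {000, 002, 022, 200, 202, 222}
PSO: 6 outcomes — {000, 002, 022, 200, 202, 222}
target 000 ∈ {TSO,PSO}

SC:no TSO:yes PSO:yes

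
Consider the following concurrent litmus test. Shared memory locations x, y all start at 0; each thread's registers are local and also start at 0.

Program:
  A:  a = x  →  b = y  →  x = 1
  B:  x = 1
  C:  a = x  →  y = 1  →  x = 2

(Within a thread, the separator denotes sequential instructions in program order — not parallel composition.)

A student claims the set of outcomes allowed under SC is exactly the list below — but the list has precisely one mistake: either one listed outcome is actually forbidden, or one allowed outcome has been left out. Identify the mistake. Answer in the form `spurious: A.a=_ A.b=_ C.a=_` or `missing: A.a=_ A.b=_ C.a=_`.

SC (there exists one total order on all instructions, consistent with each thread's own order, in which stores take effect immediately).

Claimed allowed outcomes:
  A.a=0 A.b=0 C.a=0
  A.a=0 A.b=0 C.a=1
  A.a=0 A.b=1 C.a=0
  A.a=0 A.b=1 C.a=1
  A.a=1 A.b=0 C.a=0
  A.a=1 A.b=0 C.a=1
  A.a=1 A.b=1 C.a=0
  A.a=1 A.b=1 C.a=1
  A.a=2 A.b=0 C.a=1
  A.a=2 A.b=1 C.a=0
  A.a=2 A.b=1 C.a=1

spurious: A.a=2 A.b=0 C.a=1

outcome vector order: (A.a,A.b,C.a)
SC (10): 000, 001, 010, 011, 100, 101, 110, 111, 210, 211
claimed∖SC = {201}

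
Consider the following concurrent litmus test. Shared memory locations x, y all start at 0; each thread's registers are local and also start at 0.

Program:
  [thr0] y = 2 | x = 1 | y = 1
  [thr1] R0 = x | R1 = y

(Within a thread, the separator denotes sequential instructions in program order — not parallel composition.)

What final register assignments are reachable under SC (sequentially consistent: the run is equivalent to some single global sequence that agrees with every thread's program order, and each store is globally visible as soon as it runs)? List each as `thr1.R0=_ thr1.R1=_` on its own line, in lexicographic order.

outcome vector order: (thr1.R0,thr1.R1)
|SC outcomes| = 5

thr1.R0=0 thr1.R1=0
thr1.R0=0 thr1.R1=1
thr1.R0=0 thr1.R1=2
thr1.R0=1 thr1.R1=1
thr1.R0=1 thr1.R1=2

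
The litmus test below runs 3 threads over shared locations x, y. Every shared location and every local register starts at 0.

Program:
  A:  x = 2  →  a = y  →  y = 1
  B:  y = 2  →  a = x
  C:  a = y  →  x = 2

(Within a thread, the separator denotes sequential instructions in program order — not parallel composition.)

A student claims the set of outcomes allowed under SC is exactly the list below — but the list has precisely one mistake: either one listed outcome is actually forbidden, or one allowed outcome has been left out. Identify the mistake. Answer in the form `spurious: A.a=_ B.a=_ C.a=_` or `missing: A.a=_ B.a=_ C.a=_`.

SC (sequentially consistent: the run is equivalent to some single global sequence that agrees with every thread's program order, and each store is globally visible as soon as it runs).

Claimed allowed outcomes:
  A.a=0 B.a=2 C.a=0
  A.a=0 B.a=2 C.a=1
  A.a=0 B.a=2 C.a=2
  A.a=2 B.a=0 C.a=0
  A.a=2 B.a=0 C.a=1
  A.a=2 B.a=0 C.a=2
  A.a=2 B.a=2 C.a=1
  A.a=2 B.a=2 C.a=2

missing: A.a=2 B.a=2 C.a=0

outcome vector order: (A.a,B.a,C.a)
SC (9): 020 021 022 200 201 202 220 221 222
SC∖claimed = {220}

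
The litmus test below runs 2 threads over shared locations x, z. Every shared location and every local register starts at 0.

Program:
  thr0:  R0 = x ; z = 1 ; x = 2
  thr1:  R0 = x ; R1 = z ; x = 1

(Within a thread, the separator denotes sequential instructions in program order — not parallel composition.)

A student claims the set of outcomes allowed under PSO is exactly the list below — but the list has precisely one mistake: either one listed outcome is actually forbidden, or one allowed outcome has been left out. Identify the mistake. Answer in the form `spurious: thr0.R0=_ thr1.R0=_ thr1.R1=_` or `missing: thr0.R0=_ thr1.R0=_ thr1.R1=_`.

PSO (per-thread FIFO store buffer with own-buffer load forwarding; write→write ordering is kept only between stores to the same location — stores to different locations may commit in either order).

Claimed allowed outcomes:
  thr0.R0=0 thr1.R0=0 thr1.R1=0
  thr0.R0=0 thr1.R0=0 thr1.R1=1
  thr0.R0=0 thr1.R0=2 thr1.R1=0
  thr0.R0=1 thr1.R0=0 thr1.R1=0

missing: thr0.R0=0 thr1.R0=2 thr1.R1=1

outcome vector order: (thr0.R0,thr1.R0,thr1.R1)
PSO (5): (0,0,0); (0,0,1); (0,2,0); (0,2,1); (1,0,0)
PSO∖claimed = {(0,2,1)}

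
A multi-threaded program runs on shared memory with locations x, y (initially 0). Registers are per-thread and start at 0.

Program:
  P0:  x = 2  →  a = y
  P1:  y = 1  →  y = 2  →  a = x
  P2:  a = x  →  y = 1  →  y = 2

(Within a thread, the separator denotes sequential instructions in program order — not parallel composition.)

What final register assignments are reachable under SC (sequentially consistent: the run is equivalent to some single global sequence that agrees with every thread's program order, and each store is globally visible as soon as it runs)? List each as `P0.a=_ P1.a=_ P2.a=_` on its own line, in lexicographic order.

P0.a=0 P1.a=2 P2.a=0
P0.a=0 P1.a=2 P2.a=2
P0.a=1 P1.a=0 P2.a=0
P0.a=1 P1.a=0 P2.a=2
P0.a=1 P1.a=2 P2.a=0
P0.a=1 P1.a=2 P2.a=2
P0.a=2 P1.a=0 P2.a=0
P0.a=2 P1.a=0 P2.a=2
P0.a=2 P1.a=2 P2.a=0
P0.a=2 P1.a=2 P2.a=2

outcome vector order: (P0.a,P1.a,P2.a)
|SC outcomes| = 10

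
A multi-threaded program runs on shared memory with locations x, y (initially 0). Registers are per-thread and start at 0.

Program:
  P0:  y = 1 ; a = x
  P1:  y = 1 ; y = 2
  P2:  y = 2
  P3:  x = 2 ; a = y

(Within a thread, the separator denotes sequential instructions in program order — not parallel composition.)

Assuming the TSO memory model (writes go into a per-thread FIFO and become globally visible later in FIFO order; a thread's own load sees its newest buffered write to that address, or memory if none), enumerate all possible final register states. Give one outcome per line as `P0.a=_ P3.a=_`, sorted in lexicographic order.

P0.a=0 P3.a=0
P0.a=0 P3.a=1
P0.a=0 P3.a=2
P0.a=2 P3.a=0
P0.a=2 P3.a=1
P0.a=2 P3.a=2

outcome vector order: (P0.a,P3.a)
|TSO outcomes| = 6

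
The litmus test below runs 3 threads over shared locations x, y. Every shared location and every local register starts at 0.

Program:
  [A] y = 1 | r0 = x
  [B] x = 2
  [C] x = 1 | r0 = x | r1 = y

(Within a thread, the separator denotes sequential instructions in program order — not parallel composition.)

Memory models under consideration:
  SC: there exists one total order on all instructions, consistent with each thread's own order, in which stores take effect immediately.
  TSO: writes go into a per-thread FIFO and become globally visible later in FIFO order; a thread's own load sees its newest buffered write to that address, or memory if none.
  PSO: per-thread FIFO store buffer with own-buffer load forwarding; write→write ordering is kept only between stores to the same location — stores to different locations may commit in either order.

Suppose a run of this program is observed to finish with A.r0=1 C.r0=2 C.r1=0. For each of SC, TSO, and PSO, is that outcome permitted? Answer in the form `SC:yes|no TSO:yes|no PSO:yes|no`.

outcome vector order: (A.r0,C.r0,C.r1)
SC: 9 outcomes — {<0 1 1>, <0 2 1>, <1 1 0>, <1 1 1>, <1 2 1>, <2 1 0>, <2 1 1>, <2 2 0>, <2 2 1>}
TSO: 12 outcomes — {<0 1 0>, <0 1 1>, <0 2 0>, <0 2 1>, <1 1 0>, <1 1 1>, <1 2 0>, <1 2 1>, <2 1 0>, <2 1 1>, <2 2 0>, <2 2 1>}
PSO: 12 outcomes — {<0 1 0>, <0 1 1>, <0 2 0>, <0 2 1>, <1 1 0>, <1 1 1>, <1 2 0>, <1 2 1>, <2 1 0>, <2 1 1>, <2 2 0>, <2 2 1>}
target <1 2 0> ∈ {TSO,PSO}

SC:no TSO:yes PSO:yes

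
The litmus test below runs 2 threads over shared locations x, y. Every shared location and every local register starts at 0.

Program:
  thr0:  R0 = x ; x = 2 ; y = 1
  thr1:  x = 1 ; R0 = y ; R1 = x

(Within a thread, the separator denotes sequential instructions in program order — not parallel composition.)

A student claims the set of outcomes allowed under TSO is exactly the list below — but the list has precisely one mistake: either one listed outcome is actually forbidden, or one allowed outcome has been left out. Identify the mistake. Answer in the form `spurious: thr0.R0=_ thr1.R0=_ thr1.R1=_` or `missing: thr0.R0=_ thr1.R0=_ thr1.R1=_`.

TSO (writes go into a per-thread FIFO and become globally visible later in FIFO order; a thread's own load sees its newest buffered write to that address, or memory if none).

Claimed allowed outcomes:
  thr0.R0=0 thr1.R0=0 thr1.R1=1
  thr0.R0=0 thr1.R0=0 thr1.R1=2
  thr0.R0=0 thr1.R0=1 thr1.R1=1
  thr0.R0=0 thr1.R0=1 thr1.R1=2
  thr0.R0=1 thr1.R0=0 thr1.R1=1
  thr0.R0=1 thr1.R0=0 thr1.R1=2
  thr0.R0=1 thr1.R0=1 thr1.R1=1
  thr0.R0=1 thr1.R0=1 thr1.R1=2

spurious: thr0.R0=1 thr1.R0=1 thr1.R1=1

outcome vector order: (thr0.R0,thr1.R0,thr1.R1)
TSO (7): 0/0/1; 0/0/2; 0/1/1; 0/1/2; 1/0/1; 1/0/2; 1/1/2
claimed∖TSO = {1/1/1}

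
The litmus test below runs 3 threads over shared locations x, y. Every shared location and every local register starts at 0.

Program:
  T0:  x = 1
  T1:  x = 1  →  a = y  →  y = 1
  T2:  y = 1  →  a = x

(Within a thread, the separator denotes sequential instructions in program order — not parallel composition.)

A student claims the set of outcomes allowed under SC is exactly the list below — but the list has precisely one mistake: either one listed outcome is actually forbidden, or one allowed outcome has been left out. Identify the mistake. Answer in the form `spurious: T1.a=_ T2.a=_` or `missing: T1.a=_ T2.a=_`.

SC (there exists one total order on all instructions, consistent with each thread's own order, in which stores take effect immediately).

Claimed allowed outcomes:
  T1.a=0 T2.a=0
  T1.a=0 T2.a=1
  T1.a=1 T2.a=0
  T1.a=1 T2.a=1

outcome vector order: (T1.a,T2.a)
under SC → 01, 10, 11
claimed∖SC = {00}

spurious: T1.a=0 T2.a=0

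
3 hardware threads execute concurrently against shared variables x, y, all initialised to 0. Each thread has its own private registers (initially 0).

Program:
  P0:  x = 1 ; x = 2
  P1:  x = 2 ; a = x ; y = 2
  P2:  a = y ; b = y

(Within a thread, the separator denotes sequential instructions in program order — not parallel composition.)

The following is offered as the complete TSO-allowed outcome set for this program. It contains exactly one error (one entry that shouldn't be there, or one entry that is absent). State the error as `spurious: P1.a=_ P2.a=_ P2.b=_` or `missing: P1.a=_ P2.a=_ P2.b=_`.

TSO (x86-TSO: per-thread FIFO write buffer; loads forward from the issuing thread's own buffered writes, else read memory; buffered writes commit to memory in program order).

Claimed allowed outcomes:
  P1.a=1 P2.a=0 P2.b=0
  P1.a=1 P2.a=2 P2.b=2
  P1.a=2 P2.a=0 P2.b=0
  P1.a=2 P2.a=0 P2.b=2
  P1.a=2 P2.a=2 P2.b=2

outcome vector order: (P1.a,P2.a,P2.b)
under TSO → 100; 102; 122; 200; 202; 222
TSO∖claimed = {102}

missing: P1.a=1 P2.a=0 P2.b=2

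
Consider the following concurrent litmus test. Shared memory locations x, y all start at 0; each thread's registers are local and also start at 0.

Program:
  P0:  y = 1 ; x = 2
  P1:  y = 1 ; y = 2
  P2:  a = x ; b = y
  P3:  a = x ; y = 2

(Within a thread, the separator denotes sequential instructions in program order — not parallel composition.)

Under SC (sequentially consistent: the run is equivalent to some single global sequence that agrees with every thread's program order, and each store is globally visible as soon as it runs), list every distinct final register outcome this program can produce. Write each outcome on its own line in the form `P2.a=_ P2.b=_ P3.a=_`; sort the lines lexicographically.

P2.a=0 P2.b=0 P3.a=0
P2.a=0 P2.b=0 P3.a=2
P2.a=0 P2.b=1 P3.a=0
P2.a=0 P2.b=1 P3.a=2
P2.a=0 P2.b=2 P3.a=0
P2.a=0 P2.b=2 P3.a=2
P2.a=2 P2.b=1 P3.a=0
P2.a=2 P2.b=1 P3.a=2
P2.a=2 P2.b=2 P3.a=0
P2.a=2 P2.b=2 P3.a=2

outcome vector order: (P2.a,P2.b,P3.a)
|SC outcomes| = 10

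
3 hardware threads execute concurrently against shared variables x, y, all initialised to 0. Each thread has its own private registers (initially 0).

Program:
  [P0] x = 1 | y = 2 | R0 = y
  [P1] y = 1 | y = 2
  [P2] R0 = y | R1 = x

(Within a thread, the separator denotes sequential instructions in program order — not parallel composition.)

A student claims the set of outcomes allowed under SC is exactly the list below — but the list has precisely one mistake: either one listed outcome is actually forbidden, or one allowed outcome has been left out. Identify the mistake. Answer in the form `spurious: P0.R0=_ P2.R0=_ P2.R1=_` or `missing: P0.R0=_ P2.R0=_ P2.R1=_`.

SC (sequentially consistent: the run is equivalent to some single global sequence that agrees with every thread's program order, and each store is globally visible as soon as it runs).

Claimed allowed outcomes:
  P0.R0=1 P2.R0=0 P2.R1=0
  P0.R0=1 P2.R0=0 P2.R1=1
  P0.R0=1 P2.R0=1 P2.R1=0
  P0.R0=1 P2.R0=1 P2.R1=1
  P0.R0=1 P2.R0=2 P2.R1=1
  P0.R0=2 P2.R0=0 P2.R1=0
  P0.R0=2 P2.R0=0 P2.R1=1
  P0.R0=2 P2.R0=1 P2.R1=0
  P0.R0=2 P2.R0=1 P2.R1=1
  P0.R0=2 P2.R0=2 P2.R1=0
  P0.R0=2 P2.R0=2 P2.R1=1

spurious: P0.R0=1 P2.R0=1 P2.R1=0

outcome vector order: (P0.R0,P2.R0,P2.R1)
[SC] allowed = {1/0/0, 1/0/1, 1/1/1, 1/2/1, 2/0/0, 2/0/1, 2/1/0, 2/1/1, 2/2/0, 2/2/1}
claimed∖SC = {1/1/0}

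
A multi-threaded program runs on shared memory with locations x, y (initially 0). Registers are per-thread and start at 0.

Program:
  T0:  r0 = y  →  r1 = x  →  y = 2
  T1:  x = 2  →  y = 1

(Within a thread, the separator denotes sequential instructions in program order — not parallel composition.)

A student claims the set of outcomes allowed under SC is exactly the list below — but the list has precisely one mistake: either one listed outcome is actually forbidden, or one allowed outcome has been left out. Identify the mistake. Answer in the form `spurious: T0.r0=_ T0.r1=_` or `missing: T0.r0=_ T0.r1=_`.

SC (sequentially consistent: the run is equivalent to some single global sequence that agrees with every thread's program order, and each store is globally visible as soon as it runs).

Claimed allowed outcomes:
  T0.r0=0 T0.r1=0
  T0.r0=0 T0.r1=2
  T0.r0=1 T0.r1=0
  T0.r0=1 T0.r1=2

outcome vector order: (T0.r0,T0.r1)
under SC → <0 0> <0 2> <1 2>
claimed∖SC = {<1 0>}

spurious: T0.r0=1 T0.r1=0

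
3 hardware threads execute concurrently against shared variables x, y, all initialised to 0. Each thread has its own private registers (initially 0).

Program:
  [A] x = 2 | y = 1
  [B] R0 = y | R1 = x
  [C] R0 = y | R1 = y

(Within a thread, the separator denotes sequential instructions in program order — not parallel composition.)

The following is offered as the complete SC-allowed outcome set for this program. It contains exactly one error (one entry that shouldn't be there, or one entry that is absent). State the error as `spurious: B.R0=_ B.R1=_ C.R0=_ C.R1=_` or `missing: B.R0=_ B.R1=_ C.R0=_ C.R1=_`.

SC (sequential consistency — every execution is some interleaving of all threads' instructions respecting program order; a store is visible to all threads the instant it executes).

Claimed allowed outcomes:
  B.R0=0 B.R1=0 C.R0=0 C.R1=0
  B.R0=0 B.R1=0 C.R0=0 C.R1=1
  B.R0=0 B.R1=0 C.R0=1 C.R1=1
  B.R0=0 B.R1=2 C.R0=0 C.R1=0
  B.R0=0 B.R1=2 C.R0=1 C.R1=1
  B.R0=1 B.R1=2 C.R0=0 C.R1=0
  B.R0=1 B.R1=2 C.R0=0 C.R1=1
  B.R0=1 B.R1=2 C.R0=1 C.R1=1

outcome vector order: (B.R0,B.R1,C.R0,C.R1)
SC (9): <0 0 0 0>, <0 0 0 1>, <0 0 1 1>, <0 2 0 0>, <0 2 0 1>, <0 2 1 1>, <1 2 0 0>, <1 2 0 1>, <1 2 1 1>
SC∖claimed = {<0 2 0 1>}

missing: B.R0=0 B.R1=2 C.R0=0 C.R1=1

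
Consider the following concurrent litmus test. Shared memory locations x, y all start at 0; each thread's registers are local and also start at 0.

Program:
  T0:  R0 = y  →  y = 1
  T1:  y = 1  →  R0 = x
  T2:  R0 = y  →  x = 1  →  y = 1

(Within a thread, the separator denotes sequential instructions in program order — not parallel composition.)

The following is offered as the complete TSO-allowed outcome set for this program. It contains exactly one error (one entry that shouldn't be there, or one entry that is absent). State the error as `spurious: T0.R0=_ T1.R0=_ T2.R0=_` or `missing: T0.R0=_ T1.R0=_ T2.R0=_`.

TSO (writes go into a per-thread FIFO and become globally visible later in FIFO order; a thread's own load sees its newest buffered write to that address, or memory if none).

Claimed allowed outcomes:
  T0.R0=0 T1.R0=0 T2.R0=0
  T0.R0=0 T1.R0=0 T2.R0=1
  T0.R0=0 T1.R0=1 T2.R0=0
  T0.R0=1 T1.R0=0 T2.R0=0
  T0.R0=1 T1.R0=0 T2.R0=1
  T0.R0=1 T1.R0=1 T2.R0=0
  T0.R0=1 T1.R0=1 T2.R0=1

missing: T0.R0=0 T1.R0=1 T2.R0=1

outcome vector order: (T0.R0,T1.R0,T2.R0)
[TSO] allowed = {0/0/0, 0/0/1, 0/1/0, 0/1/1, 1/0/0, 1/0/1, 1/1/0, 1/1/1}
TSO∖claimed = {0/1/1}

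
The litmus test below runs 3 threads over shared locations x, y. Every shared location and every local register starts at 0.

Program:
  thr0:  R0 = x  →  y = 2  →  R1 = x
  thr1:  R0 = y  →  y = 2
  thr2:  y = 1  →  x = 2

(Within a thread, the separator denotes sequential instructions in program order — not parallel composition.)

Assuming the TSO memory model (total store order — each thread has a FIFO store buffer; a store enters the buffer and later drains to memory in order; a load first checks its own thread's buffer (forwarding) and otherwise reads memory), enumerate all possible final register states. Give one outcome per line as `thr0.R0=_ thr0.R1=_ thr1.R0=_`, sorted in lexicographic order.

outcome vector order: (thr0.R0,thr0.R1,thr1.R0)
|TSO outcomes| = 9

thr0.R0=0 thr0.R1=0 thr1.R0=0
thr0.R0=0 thr0.R1=0 thr1.R0=1
thr0.R0=0 thr0.R1=0 thr1.R0=2
thr0.R0=0 thr0.R1=2 thr1.R0=0
thr0.R0=0 thr0.R1=2 thr1.R0=1
thr0.R0=0 thr0.R1=2 thr1.R0=2
thr0.R0=2 thr0.R1=2 thr1.R0=0
thr0.R0=2 thr0.R1=2 thr1.R0=1
thr0.R0=2 thr0.R1=2 thr1.R0=2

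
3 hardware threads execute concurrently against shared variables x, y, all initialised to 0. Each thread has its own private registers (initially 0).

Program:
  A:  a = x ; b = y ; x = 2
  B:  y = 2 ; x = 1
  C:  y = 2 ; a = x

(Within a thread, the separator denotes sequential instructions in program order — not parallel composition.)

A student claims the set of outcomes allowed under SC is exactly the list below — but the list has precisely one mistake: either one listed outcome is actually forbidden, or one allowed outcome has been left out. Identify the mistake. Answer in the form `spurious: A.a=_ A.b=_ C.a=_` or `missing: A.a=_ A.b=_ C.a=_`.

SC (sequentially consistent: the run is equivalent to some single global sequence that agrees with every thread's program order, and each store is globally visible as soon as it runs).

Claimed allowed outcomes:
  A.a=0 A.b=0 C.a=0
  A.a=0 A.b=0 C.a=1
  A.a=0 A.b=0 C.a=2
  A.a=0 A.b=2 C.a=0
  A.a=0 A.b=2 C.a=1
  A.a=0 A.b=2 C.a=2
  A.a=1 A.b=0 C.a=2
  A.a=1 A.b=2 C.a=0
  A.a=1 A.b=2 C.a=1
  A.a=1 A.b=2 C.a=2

outcome vector order: (A.a,A.b,C.a)
SC (9): 0/0/0 0/0/1 0/0/2 0/2/0 0/2/1 0/2/2 1/2/0 1/2/1 1/2/2
claimed∖SC = {1/0/2}

spurious: A.a=1 A.b=0 C.a=2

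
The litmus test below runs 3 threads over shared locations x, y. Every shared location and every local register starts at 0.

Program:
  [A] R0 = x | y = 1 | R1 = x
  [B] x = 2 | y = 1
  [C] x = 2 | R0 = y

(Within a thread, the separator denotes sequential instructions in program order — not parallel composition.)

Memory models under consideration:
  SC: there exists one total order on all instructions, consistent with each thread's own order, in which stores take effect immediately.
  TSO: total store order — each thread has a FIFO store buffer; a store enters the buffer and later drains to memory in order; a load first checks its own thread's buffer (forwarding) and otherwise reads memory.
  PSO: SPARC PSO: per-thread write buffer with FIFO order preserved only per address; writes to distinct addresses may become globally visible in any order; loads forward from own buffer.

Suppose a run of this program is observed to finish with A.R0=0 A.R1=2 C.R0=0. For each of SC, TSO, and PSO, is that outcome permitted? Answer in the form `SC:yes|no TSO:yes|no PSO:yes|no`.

SC:yes TSO:yes PSO:yes

outcome vector order: (A.R0,A.R1,C.R0)
SC: 5 outcomes — {001 020 021 220 221}
TSO: 6 outcomes — {000 001 020 021 220 221}
PSO: 6 outcomes — {000 001 020 021 220 221}
target 020 ∈ {SC,TSO,PSO}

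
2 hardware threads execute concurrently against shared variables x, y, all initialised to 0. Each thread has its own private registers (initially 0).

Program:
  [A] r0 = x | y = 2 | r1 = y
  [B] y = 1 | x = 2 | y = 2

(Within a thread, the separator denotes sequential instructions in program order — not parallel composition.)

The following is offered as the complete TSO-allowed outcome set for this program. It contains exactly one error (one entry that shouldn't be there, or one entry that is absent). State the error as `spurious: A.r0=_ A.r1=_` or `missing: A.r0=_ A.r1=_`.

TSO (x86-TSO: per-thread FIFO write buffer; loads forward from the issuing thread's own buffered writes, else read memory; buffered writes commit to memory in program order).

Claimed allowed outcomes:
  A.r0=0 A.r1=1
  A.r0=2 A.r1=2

missing: A.r0=0 A.r1=2

outcome vector order: (A.r0,A.r1)
TSO (3): 0/1 0/2 2/2
TSO∖claimed = {0/2}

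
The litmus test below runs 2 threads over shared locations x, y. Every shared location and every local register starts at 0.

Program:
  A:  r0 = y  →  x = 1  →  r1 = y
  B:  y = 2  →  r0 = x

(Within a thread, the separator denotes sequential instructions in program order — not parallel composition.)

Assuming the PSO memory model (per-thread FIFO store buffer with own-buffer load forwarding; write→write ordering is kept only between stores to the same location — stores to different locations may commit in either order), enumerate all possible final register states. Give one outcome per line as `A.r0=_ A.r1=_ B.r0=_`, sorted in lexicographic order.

outcome vector order: (A.r0,A.r1,B.r0)
|PSO outcomes| = 6

A.r0=0 A.r1=0 B.r0=0
A.r0=0 A.r1=0 B.r0=1
A.r0=0 A.r1=2 B.r0=0
A.r0=0 A.r1=2 B.r0=1
A.r0=2 A.r1=2 B.r0=0
A.r0=2 A.r1=2 B.r0=1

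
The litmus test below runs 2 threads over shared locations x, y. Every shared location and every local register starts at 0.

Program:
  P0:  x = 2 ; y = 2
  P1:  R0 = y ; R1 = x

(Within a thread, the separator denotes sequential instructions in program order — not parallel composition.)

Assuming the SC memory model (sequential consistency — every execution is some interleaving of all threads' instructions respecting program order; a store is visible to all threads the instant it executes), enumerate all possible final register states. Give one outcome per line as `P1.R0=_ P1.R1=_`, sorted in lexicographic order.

outcome vector order: (P1.R0,P1.R1)
|SC outcomes| = 3

P1.R0=0 P1.R1=0
P1.R0=0 P1.R1=2
P1.R0=2 P1.R1=2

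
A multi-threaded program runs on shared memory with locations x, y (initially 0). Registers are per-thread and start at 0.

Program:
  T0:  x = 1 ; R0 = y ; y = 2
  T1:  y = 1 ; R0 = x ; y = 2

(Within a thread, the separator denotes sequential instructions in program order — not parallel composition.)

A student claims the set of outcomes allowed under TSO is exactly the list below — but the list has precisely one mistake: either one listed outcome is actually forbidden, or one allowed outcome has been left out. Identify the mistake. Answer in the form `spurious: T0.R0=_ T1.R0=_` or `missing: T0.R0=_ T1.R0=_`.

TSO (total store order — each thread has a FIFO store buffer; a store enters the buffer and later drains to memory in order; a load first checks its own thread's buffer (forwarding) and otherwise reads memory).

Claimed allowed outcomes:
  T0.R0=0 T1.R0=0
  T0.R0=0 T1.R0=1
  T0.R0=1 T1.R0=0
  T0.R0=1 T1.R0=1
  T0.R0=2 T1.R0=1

missing: T0.R0=2 T1.R0=0

outcome vector order: (T0.R0,T1.R0)
TSO: 6 outcomes — {00 01 10 11 20 21}
TSO∖claimed = {20}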